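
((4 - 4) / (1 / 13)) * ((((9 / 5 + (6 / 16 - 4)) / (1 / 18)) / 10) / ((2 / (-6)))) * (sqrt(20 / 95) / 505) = 0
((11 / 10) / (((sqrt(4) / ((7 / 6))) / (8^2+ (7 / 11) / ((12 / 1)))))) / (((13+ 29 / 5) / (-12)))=-59185 / 2256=-26.23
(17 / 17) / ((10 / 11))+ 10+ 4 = 151 / 10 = 15.10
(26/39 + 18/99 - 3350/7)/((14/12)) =-220708/539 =-409.48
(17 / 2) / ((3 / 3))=17 / 2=8.50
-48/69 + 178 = 4078/23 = 177.30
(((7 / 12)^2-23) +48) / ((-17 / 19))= -69331 / 2448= -28.32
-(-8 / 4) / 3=2 / 3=0.67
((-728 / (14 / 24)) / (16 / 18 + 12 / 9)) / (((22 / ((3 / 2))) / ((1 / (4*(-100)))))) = 1053 / 11000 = 0.10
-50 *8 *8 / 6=-1600 / 3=-533.33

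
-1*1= -1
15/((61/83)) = 1245/61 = 20.41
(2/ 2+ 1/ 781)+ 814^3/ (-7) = -421234799990/ 5467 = -77050448.14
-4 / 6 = -2 / 3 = -0.67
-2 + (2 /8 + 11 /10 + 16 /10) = 0.95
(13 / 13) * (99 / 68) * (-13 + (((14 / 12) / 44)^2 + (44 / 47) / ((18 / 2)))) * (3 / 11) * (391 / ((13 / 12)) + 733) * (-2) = 1802137040871 / 160873856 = 11202.17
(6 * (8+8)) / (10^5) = 3 / 3125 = 0.00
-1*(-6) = 6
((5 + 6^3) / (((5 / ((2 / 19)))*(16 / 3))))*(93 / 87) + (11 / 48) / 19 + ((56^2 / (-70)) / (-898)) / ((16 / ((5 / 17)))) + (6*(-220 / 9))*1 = -49029724997 / 336462640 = -145.72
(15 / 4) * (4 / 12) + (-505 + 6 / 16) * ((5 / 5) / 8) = -3957 / 64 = -61.83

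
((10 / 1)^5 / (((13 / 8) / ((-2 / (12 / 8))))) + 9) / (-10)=3199649 / 390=8204.23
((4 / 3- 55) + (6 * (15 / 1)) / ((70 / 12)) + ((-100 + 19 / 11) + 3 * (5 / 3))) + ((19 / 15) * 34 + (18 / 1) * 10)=35249 / 385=91.56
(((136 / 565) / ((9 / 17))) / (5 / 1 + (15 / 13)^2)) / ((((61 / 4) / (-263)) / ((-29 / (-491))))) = -5960164912 / 81480946725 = -0.07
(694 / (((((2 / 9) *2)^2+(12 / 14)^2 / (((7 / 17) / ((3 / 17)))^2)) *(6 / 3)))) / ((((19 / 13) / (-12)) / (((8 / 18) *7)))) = -8188168716 / 307135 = -26659.84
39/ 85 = 0.46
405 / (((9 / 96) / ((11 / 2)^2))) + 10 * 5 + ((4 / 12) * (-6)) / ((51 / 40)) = 6667150 / 51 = 130728.43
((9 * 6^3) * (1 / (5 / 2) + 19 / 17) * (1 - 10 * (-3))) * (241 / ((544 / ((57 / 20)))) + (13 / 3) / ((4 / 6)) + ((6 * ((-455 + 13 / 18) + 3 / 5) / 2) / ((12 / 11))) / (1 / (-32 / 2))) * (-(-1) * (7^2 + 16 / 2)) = 2406913373630889 / 23120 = 104105249724.52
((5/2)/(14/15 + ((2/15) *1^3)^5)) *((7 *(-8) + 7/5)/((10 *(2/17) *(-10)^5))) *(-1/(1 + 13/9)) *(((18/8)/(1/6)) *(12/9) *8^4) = -730790424/19491505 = -37.49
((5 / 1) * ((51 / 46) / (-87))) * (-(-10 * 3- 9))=-3315 / 1334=-2.49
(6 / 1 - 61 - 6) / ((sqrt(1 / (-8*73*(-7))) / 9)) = -35101.67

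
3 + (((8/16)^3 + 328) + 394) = 5801/8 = 725.12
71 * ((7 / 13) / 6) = 497 / 78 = 6.37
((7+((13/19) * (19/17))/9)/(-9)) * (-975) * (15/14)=880750/1071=822.36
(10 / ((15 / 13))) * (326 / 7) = 8476 / 21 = 403.62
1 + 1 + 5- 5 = 2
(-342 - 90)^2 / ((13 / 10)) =1866240 / 13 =143556.92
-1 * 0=0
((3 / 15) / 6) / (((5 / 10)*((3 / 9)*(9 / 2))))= 2 / 45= 0.04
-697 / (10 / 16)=-5576 / 5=-1115.20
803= 803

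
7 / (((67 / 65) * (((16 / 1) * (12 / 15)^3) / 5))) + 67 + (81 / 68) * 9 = 81.87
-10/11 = -0.91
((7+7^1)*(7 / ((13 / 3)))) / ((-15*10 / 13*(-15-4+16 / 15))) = 147 / 1345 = 0.11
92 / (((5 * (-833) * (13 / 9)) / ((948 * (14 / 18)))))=-87216 / 7735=-11.28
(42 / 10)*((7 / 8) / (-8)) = -147 / 320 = -0.46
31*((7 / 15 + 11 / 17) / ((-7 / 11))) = -96844 / 1785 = -54.25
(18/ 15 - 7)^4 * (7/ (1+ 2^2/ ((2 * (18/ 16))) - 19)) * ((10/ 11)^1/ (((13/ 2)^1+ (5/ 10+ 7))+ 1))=-14852901/ 501875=-29.59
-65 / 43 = -1.51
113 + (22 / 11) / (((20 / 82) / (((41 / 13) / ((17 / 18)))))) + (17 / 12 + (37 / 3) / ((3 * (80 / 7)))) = 22620371 / 159120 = 142.16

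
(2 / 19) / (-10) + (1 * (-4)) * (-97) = 36859 / 95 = 387.99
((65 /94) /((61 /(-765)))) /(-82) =49725 /470188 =0.11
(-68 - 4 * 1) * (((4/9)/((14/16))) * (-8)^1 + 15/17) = 27256/119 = 229.04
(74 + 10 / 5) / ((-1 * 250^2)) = -19 / 15625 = -0.00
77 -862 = -785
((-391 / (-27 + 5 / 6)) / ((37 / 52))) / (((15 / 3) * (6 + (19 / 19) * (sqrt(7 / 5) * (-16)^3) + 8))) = -124919808 * sqrt(35) / 852757801735 - 60996 / 24364508621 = -0.00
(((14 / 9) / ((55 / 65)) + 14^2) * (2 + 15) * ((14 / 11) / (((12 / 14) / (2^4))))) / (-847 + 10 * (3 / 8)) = -1044168832 / 11019591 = -94.76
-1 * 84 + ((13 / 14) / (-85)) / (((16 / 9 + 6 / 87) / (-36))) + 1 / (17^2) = -204240496 / 2437715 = -83.78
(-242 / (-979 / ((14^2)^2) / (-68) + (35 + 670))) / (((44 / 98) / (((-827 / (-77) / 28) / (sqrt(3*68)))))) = -15885016*sqrt(51) / 5524992057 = -0.02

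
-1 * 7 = -7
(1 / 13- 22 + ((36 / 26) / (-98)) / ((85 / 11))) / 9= -395708 / 162435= -2.44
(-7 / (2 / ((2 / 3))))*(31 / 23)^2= -6727 / 1587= -4.24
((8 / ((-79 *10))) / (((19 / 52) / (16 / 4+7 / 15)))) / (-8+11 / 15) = 13936 / 818045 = 0.02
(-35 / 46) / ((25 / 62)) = -217 / 115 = -1.89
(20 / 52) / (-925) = -1 / 2405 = -0.00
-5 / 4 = -1.25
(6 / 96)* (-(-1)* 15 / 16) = 0.06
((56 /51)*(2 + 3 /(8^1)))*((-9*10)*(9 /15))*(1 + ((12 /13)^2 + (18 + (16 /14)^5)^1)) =-21178444734 /6898073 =-3070.20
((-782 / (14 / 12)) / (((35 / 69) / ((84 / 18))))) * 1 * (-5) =215832 / 7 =30833.14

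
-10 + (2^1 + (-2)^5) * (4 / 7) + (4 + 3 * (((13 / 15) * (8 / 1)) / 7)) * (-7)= -2658 / 35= -75.94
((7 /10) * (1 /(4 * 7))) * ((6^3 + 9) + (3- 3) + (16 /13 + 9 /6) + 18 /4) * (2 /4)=3019 /1040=2.90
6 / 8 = 3 / 4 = 0.75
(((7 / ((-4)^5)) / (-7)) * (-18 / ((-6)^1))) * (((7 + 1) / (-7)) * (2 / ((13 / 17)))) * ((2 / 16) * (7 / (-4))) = 51 / 26624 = 0.00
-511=-511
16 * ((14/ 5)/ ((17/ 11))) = 2464/ 85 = 28.99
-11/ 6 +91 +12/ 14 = 90.02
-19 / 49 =-0.39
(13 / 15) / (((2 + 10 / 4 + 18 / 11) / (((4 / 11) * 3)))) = 104 / 675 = 0.15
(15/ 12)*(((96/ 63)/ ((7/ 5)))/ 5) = 40/ 147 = 0.27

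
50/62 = 25/31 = 0.81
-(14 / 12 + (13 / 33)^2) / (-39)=2879 / 84942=0.03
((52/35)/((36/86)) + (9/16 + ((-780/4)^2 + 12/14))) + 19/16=47919257/1260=38031.16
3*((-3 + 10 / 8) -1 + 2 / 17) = -537 / 68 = -7.90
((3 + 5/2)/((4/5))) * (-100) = -1375/2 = -687.50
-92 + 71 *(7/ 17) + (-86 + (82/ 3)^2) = 598.35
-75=-75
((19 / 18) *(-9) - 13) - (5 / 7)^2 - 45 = -6665 / 98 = -68.01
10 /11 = 0.91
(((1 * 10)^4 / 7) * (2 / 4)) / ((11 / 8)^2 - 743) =-320000 / 332017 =-0.96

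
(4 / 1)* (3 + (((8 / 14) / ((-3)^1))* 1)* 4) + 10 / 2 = 293 / 21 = 13.95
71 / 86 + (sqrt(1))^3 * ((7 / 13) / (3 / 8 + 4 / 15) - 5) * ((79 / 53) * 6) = -23716471 / 651794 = -36.39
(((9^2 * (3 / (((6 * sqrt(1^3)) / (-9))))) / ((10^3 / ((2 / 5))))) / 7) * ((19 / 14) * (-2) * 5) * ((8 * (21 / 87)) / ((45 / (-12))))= -18468 / 126875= -0.15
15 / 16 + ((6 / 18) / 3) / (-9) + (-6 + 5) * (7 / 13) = 6515 / 16848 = 0.39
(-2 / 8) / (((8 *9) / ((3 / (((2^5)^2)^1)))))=-1 / 98304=-0.00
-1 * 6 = -6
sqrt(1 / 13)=sqrt(13) / 13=0.28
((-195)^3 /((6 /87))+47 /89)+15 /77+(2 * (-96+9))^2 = -107485410.78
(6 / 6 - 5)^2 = 16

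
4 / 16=1 / 4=0.25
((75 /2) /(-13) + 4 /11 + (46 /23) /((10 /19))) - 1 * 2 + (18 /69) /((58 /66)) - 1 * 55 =-52864087 /953810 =-55.42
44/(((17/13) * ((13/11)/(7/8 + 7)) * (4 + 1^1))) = 7623/170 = 44.84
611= 611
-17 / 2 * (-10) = 85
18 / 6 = 3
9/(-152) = -0.06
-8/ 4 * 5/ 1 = -10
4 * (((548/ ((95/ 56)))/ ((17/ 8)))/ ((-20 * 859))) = -245504/ 6936425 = -0.04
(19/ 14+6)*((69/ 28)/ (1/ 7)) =7107/ 56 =126.91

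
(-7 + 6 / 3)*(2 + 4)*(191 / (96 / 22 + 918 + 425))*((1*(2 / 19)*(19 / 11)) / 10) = -1146 / 14821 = -0.08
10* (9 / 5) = 18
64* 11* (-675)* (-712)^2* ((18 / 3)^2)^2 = -312206126284800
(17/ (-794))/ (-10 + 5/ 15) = 51/ 23026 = 0.00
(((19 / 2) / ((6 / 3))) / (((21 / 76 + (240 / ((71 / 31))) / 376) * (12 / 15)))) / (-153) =-6023285 / 86143284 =-0.07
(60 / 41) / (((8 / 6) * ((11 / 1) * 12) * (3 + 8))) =15 / 19844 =0.00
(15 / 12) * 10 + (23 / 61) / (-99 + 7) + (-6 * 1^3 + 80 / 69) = 128885 / 16836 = 7.66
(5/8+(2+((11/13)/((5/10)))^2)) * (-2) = -7421/676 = -10.98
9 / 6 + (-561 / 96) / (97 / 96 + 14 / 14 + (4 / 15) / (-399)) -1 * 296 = -228948613 / 769814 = -297.41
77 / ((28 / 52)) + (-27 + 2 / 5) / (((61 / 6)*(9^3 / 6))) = 3532283 / 24705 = 142.98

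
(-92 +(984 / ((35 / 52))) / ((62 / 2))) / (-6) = 24326 / 3255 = 7.47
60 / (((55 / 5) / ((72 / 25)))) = 15.71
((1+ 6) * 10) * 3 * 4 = 840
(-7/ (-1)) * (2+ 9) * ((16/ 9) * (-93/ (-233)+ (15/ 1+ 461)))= 136753232/ 2097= 65213.75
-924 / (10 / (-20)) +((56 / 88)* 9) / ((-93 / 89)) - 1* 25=1817.52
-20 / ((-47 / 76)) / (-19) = -80 / 47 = -1.70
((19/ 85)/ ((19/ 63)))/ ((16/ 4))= 63/ 340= 0.19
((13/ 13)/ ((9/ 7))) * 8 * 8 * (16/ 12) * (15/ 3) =8960/ 27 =331.85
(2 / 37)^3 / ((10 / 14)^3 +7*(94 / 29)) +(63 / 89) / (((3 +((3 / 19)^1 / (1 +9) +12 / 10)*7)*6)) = 7729600349611 / 753637927213467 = 0.01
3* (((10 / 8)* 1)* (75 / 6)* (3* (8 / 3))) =375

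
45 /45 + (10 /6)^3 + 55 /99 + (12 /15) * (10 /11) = 2053 /297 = 6.91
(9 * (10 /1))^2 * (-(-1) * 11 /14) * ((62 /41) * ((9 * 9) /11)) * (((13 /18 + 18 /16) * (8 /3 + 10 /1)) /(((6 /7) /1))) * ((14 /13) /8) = 1110426975 /4264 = 260419.08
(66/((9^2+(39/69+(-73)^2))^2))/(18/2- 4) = 1058/2346372765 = 0.00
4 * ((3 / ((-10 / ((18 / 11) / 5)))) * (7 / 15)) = -252 / 1375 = -0.18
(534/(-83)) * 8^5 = -17498112/83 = -210820.63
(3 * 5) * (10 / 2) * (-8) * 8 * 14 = -67200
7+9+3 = 19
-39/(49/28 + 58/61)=-9516/659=-14.44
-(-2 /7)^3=8 /343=0.02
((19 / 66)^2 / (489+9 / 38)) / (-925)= -6859 / 37454358150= -0.00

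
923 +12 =935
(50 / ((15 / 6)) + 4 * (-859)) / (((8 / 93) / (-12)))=476532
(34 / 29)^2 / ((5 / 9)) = 2.47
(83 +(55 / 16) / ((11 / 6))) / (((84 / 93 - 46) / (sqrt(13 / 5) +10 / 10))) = -21049 * sqrt(65) / 55920 - 21049 / 11184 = -4.92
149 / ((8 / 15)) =279.38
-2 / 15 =-0.13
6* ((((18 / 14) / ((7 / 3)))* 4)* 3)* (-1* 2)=-79.35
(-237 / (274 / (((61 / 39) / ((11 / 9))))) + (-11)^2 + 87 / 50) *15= 178718538 / 97955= 1824.50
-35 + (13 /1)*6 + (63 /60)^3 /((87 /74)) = 5102219 /116000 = 43.98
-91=-91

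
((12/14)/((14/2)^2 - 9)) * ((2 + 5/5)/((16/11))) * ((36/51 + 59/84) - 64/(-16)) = 254859/1066240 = 0.24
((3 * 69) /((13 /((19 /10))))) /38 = 207 /260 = 0.80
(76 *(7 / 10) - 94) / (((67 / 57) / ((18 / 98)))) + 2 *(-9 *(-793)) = 234203058 / 16415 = 14267.62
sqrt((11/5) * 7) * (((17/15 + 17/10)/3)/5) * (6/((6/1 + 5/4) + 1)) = 68 * sqrt(385)/2475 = 0.54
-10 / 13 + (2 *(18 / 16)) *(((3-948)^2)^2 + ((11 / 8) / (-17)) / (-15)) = 1794360713905.49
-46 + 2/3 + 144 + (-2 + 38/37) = 10844/111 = 97.69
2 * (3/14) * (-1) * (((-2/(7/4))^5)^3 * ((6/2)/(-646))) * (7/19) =-158329674399744/29135784986520191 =-0.01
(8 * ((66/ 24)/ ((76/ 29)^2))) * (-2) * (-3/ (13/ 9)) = 249777/ 18772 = 13.31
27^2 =729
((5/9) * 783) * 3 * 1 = 1305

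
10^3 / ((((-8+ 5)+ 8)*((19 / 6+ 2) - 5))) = 1200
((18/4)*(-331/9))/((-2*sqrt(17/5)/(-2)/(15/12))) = -1655*sqrt(85)/136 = -112.19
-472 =-472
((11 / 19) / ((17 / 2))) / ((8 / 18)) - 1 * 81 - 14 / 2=-56749 / 646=-87.85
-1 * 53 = -53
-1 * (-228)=228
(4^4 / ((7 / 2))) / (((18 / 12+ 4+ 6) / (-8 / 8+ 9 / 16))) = -64 / 23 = -2.78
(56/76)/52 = 7/494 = 0.01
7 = 7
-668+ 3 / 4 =-667.25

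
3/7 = 0.43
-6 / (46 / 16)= -48 / 23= -2.09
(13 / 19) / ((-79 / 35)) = -455 / 1501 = -0.30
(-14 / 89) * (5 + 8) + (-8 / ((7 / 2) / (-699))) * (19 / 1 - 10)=8957110 / 623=14377.38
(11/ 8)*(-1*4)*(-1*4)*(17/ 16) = 187/ 8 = 23.38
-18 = -18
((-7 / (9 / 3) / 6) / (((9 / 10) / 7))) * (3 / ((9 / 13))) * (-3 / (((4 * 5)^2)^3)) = 637 / 1036800000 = 0.00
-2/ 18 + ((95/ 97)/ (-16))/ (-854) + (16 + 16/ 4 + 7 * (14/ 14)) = 320749591/ 11928672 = 26.89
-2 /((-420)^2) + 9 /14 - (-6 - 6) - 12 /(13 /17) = -3496513 /1146600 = -3.05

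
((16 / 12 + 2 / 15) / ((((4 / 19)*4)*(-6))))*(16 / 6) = -209 / 270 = -0.77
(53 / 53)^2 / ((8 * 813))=1 / 6504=0.00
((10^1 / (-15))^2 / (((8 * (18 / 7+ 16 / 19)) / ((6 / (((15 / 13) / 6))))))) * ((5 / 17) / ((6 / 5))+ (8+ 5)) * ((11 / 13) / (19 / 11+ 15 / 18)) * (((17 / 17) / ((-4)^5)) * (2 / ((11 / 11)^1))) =-21741643 / 5008673280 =-0.00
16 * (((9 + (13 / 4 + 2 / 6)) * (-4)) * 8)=-6442.67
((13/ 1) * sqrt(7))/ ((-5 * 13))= -sqrt(7)/ 5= -0.53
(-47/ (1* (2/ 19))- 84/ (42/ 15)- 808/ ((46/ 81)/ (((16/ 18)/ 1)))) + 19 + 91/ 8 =-314791/ 184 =-1710.82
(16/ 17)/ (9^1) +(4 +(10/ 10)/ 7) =4549/ 1071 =4.25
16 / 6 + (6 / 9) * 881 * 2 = 3532 / 3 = 1177.33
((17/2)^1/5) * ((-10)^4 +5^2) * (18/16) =306765/16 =19172.81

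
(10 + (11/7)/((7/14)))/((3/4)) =368/21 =17.52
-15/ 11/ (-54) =5/ 198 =0.03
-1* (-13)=13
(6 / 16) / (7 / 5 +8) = 15 / 376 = 0.04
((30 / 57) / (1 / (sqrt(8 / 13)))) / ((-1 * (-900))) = sqrt(26) / 11115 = 0.00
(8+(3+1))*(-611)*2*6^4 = -19004544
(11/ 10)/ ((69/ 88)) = 484/ 345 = 1.40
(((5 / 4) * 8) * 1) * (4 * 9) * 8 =2880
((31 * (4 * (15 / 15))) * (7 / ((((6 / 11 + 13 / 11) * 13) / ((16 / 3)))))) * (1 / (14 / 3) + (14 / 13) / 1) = 2564320 / 9633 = 266.20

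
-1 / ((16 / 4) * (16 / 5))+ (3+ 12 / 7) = 2077 / 448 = 4.64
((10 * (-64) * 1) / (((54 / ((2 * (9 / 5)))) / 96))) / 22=-2048 / 11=-186.18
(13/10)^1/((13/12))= 6/5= 1.20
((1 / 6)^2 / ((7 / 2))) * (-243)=-27 / 14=-1.93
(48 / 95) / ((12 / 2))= 8 / 95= 0.08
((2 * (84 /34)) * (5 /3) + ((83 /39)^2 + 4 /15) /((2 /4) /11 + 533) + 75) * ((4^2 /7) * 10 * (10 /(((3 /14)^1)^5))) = 3102999046064404480 /73683684477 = 42112430.56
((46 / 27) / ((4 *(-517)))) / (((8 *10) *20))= -23 / 44668800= -0.00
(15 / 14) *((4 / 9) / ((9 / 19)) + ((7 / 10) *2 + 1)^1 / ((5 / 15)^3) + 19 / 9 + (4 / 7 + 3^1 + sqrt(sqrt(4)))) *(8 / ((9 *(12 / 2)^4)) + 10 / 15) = 695 *sqrt(2) / 972 + 14072221 / 275562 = 52.08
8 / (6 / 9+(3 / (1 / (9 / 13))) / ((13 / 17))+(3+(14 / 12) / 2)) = 5408 / 4709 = 1.15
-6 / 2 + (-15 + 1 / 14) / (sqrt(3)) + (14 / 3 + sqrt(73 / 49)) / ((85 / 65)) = -209*sqrt(3) / 42 + 29 / 51 + 13*sqrt(73) / 119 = -7.12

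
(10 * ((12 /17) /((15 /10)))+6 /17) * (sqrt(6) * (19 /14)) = 817 * sqrt(6) /119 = 16.82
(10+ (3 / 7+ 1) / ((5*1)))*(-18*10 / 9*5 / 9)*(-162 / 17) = 129600 / 119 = 1089.08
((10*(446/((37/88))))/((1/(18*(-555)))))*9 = -953726400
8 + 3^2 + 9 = 26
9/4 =2.25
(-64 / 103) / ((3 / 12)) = -256 / 103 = -2.49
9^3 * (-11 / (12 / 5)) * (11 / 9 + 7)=-54945 / 2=-27472.50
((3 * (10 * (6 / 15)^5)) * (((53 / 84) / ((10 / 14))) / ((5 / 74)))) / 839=62752 / 13109375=0.00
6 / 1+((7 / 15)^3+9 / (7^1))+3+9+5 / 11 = 5156411 / 259875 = 19.84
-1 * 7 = -7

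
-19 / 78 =-0.24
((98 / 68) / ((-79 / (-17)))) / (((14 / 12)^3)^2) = 23328 / 189679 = 0.12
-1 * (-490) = 490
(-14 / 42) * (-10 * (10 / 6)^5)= 31250 / 729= 42.87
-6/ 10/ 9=-1/ 15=-0.07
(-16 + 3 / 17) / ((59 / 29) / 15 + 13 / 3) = -39005 / 11016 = -3.54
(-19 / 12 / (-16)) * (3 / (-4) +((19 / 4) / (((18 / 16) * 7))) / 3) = -0.05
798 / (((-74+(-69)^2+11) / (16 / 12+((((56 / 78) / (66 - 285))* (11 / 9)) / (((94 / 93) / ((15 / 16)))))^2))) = 0.23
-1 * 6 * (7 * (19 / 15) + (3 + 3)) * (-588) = 262248 / 5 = 52449.60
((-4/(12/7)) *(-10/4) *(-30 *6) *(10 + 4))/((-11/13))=17372.73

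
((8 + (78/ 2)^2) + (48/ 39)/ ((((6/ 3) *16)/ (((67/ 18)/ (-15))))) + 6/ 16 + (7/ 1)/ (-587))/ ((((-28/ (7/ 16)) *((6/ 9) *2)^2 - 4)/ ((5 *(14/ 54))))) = -88228955759/ 5241581280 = -16.83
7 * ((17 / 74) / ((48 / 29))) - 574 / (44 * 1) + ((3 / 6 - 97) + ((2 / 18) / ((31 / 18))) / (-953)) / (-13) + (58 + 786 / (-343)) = 262795855354741 / 5147041964064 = 51.06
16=16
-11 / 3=-3.67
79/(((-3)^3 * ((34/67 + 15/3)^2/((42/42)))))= -354631/3676347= -0.10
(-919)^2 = 844561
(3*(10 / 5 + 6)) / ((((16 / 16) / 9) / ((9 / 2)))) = 972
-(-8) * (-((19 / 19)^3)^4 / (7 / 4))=-32 / 7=-4.57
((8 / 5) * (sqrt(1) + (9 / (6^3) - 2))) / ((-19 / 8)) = 184 / 285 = 0.65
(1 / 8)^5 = 1 / 32768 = 0.00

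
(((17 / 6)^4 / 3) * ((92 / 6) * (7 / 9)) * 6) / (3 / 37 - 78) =-497534597 / 25220484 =-19.73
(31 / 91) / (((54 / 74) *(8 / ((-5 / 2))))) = -5735 / 39312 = -0.15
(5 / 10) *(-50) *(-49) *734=899150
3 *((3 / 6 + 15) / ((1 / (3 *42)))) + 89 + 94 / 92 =273655 / 46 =5949.02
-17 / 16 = -1.06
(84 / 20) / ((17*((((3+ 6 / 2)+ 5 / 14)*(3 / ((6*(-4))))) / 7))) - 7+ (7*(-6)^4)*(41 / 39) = 937036513 / 98345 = 9528.05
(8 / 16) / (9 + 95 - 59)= 1 / 90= 0.01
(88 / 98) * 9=396 / 49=8.08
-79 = -79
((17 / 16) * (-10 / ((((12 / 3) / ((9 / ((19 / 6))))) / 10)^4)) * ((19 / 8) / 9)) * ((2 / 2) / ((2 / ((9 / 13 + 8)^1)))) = -354478528125 / 11413376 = -31058.17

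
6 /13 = 0.46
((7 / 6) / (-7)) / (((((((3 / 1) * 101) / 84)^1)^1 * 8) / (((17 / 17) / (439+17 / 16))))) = -28 / 2133423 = -0.00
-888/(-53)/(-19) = -888/1007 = -0.88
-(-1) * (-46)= -46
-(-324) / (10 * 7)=162 / 35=4.63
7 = 7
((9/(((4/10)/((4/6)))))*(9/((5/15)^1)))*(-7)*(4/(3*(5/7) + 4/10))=-396900/89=-4459.55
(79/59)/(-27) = -79/1593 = -0.05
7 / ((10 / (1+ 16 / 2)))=63 / 10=6.30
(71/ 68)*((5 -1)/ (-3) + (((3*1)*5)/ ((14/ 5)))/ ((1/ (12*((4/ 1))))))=5609/ 21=267.10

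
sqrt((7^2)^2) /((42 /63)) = 147 /2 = 73.50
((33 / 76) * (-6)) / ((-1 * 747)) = 11 / 3154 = 0.00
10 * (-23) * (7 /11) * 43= -69230 /11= -6293.64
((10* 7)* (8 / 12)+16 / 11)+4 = 1720 / 33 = 52.12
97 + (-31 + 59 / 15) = 1049 / 15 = 69.93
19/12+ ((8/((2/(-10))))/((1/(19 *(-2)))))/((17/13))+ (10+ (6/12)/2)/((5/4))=1195579/1020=1172.14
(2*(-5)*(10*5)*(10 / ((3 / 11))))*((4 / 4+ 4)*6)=-550000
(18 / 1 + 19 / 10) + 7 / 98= 699 / 35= 19.97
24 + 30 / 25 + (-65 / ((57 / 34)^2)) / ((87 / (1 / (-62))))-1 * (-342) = 16088235158 / 43812765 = 367.20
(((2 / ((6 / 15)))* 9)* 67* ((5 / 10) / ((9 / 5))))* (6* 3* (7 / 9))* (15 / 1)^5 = 8903671875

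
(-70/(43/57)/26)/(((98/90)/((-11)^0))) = -12825/3913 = -3.28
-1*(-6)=6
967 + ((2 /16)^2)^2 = 3960833 /4096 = 967.00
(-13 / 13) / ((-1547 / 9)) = 9 / 1547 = 0.01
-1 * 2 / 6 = -1 / 3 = -0.33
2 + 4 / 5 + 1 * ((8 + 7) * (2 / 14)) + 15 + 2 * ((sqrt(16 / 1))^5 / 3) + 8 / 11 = 812354 / 1155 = 703.34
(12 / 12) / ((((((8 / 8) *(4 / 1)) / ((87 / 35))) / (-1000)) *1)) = -4350 / 7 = -621.43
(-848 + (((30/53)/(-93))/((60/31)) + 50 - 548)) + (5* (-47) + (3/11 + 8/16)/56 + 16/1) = -306562633/195888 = -1564.99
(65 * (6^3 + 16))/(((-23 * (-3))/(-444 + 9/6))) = -2224300/23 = -96708.70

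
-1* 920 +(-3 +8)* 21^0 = -915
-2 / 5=-0.40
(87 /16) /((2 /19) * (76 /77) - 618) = -6699 /761248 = -0.01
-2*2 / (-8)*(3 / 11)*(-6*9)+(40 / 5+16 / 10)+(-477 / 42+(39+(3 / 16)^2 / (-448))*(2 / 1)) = 31034151 / 450560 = 68.88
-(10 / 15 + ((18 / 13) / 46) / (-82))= -49009 / 73554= -0.67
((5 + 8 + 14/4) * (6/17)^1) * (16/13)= 1584/221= 7.17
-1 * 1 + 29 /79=-50 /79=-0.63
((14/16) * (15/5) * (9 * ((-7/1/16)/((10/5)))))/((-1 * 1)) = 1323/256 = 5.17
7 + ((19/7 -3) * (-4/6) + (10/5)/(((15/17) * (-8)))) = 967/140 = 6.91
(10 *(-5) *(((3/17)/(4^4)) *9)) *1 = -675/2176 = -0.31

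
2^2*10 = 40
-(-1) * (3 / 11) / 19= 3 / 209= 0.01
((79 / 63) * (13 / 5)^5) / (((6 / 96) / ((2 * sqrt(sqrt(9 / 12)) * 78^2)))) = 317256501952 * sqrt(2) * 3^(1 / 4) / 21875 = 26993411.87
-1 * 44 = -44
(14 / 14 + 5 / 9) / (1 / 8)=112 / 9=12.44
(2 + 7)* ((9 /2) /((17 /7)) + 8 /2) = 1791 /34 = 52.68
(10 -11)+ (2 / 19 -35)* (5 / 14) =-3581 / 266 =-13.46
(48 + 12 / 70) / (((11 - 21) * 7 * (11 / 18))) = -15174 / 13475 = -1.13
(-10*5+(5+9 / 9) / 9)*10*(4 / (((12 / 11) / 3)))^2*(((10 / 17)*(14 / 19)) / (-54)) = 12535600 / 26163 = 479.13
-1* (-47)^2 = -2209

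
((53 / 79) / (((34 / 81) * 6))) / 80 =1431 / 429760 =0.00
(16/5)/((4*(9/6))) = 8/15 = 0.53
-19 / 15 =-1.27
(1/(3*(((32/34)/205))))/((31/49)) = 170765/1488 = 114.76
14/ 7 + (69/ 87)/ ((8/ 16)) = 104/ 29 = 3.59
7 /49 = 1 /7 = 0.14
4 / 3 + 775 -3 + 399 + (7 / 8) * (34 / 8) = 112901 / 96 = 1176.05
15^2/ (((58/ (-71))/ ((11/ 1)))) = -175725/ 58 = -3029.74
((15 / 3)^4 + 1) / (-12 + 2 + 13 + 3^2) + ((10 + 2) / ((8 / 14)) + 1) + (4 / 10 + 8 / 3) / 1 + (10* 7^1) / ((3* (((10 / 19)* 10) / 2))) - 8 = 781 / 10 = 78.10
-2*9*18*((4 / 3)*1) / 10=-216 / 5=-43.20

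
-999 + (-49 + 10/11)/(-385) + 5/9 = -998.32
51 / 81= 17 / 27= 0.63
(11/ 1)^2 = 121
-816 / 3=-272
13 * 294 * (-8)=-30576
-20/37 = -0.54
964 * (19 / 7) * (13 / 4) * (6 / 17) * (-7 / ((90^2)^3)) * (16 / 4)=-0.00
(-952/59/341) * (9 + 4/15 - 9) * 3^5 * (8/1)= -2467584/100595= -24.53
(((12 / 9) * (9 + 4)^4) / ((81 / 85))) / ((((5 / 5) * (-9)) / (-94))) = 912809560 / 2187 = 417379.77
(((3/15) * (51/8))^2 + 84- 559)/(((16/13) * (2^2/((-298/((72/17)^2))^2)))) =-18257289497663827/687970713600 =-26537.89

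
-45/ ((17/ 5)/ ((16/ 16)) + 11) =-3.12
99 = 99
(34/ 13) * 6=15.69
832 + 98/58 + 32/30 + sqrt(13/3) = sqrt(39)/3 + 363119/435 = 836.84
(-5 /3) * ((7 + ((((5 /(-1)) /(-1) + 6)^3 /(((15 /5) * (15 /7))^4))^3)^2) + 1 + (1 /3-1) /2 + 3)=-18.15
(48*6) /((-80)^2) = 9 /200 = 0.04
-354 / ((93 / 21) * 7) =-354 / 31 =-11.42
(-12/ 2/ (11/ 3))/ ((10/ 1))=-9/ 55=-0.16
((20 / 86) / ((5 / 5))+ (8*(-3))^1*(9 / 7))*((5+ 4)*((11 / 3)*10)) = -3041940 / 301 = -10106.11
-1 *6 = -6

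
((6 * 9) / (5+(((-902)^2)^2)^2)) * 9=2 / 1803208835669381977127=0.00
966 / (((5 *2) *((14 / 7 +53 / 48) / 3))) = 69552 / 745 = 93.36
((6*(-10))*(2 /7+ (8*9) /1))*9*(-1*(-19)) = -5191560 /7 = -741651.43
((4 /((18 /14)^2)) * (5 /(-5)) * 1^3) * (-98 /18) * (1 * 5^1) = 48020 /729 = 65.87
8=8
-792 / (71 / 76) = -60192 / 71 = -847.77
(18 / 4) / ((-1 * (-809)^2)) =-9 / 1308962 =-0.00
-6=-6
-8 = -8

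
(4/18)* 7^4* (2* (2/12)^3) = 2401/486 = 4.94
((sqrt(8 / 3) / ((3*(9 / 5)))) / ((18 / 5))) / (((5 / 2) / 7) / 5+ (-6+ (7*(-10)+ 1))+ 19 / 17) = -5950*sqrt(6) / 12806343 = -0.00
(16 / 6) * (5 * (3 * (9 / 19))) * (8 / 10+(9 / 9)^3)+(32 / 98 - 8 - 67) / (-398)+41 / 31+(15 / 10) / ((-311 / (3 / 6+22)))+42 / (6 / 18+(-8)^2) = 49861816186281 / 1378929747188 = 36.16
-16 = -16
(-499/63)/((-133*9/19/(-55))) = -27445/3969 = -6.91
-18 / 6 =-3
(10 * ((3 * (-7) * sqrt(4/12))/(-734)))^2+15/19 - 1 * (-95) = 245203805/2559091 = 95.82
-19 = -19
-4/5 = -0.80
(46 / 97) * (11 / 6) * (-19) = -4807 / 291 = -16.52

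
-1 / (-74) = 1 / 74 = 0.01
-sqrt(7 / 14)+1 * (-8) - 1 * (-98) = 90 - sqrt(2) / 2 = 89.29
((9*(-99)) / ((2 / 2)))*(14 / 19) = -12474 / 19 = -656.53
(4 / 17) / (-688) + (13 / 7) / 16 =9475 / 81872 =0.12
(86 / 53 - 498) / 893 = -26308 / 47329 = -0.56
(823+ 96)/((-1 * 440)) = -919/440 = -2.09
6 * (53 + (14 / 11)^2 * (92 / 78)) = 518246 / 1573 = 329.46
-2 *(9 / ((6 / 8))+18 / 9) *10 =-280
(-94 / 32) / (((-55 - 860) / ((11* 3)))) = 517 / 4880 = 0.11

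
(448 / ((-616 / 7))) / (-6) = 28 / 33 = 0.85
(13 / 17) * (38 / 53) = 494 / 901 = 0.55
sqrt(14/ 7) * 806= 806 * sqrt(2)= 1139.86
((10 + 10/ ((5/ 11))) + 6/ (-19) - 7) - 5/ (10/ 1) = 919/ 38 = 24.18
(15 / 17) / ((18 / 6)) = 5 / 17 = 0.29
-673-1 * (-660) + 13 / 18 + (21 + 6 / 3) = 193 / 18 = 10.72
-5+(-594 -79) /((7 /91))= -8754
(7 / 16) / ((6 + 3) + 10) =7 / 304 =0.02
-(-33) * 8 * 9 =2376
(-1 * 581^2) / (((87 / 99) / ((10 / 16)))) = -55697565 / 232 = -240075.71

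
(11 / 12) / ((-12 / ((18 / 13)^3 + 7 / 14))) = -152471 / 632736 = -0.24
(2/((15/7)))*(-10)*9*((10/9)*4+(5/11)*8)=-22400/33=-678.79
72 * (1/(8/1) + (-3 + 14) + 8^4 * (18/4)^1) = 1327905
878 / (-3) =-878 / 3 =-292.67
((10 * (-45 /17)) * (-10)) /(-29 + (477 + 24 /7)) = 0.59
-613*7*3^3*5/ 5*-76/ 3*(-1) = -2935044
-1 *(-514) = 514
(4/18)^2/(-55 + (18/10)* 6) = -20/17901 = -0.00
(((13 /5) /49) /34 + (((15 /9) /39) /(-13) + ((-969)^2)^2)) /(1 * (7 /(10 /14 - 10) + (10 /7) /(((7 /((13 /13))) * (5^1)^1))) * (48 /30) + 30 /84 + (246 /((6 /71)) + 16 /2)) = 302118715.80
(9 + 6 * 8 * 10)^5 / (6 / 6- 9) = -3495057367681.12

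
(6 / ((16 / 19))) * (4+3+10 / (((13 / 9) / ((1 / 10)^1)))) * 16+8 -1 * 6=11426 / 13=878.92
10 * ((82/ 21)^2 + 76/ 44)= 823430/ 4851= 169.74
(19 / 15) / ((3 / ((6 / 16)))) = 19 / 120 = 0.16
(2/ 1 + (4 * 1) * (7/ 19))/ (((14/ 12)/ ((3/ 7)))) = 1188/ 931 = 1.28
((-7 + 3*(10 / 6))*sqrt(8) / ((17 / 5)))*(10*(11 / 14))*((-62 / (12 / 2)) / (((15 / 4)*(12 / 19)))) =129580*sqrt(2) / 3213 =57.04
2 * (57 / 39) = 38 / 13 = 2.92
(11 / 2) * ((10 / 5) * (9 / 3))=33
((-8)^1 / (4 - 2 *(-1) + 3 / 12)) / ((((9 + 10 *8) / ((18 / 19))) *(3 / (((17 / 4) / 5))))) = -816 / 211375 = -0.00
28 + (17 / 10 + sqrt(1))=307 / 10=30.70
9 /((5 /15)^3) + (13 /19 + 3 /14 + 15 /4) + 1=132281 /532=248.65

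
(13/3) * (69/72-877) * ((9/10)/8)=-54665/128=-427.07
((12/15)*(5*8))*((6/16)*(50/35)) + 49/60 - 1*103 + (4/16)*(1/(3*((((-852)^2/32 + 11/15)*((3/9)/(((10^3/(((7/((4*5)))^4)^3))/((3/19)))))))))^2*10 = 90848624187249535198671362034560605633560181/5323940846559286276716536820950940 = 17064168593.45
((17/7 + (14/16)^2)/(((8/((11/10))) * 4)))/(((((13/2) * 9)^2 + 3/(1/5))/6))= 15741/82127360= 0.00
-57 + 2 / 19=-1081 / 19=-56.89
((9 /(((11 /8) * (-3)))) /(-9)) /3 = 8 /99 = 0.08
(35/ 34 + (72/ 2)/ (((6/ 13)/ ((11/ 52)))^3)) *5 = 146735/ 6528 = 22.48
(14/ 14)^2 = 1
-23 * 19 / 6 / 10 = -437 / 60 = -7.28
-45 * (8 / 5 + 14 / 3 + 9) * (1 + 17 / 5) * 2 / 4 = -1511.40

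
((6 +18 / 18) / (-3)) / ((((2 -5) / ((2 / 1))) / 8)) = 112 / 9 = 12.44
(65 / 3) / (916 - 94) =65 / 2466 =0.03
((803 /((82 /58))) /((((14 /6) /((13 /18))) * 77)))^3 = 11.90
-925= -925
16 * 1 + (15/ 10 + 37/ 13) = 529/ 26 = 20.35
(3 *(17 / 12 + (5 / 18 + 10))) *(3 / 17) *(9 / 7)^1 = 3789 / 476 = 7.96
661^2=436921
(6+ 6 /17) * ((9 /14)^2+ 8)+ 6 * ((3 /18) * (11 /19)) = 50300 /931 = 54.03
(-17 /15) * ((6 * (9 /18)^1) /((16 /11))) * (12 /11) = -51 /20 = -2.55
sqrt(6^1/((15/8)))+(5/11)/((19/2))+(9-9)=10/209+4 *sqrt(5)/5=1.84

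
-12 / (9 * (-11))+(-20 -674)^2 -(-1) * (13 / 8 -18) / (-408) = 5764221579 / 11968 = 481636.16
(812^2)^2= 434734510336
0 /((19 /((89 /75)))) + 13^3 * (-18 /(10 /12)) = -237276 /5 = -47455.20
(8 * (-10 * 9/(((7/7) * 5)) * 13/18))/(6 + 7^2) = -104/55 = -1.89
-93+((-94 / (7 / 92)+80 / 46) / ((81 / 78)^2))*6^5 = -1432226429 / 161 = -8895816.33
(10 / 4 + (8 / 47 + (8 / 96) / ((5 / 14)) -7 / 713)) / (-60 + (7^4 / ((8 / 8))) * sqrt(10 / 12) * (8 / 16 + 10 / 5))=139639296 / 24145135438475 + 6984873952 * sqrt(30) / 72435406315425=0.00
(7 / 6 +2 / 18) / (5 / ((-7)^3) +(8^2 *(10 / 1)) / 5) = 0.01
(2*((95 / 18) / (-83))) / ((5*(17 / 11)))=-209 / 12699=-0.02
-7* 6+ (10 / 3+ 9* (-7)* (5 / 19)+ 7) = -2750 / 57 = -48.25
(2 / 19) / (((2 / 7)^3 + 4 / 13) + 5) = 8918 / 451649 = 0.02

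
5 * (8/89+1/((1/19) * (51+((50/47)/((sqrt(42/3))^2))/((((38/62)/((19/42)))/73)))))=147282910/67755077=2.17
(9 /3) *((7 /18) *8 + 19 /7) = 367 /21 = 17.48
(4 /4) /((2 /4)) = 2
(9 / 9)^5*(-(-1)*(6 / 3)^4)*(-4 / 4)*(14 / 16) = -14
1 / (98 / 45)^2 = 0.21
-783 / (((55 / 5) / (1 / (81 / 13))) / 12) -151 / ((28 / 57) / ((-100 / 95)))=14359 / 77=186.48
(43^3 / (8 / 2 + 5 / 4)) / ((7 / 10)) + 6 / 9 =1060126 / 49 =21635.22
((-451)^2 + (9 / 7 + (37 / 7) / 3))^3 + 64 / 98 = 77935738821707015173 / 9261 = 8415477682939964.93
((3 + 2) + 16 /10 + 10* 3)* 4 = 732 /5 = 146.40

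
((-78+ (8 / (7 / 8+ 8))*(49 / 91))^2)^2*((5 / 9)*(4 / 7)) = 524048435129371469120 / 45724330325583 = 11461041.23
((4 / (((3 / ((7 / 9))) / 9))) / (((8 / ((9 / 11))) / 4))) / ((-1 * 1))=-42 / 11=-3.82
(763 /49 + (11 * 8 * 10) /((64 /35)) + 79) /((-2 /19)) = -306337 /56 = -5470.30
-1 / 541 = -0.00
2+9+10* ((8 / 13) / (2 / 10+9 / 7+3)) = 25251 / 2041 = 12.37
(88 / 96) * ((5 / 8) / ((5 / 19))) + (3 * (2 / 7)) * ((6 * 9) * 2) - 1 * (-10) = 70391 / 672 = 104.75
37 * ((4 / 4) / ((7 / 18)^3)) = 215784 / 343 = 629.11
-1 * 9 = -9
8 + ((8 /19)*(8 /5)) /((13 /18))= 8.93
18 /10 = 9 /5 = 1.80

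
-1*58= -58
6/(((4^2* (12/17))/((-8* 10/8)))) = -85/16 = -5.31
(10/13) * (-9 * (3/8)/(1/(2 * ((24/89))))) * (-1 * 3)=4860/1157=4.20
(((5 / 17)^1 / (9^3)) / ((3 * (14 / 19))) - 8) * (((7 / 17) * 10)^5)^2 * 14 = -11762136604992970000000000 / 74952637224793371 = -156927588.41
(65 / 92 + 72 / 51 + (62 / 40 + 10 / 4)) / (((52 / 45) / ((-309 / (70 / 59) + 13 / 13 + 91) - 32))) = -1522798461 / 1423240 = -1069.95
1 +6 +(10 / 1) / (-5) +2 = 7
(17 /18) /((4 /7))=119 /72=1.65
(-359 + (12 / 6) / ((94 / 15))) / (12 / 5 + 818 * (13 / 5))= -42145 / 250181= -0.17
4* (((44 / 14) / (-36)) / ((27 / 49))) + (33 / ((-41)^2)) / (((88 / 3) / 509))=-957809 / 3267864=-0.29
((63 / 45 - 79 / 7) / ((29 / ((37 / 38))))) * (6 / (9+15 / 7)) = -6401 / 35815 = -0.18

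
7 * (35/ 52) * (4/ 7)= 35/ 13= 2.69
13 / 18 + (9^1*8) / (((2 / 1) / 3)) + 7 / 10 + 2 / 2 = 4969 / 45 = 110.42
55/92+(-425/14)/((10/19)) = -9190/161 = -57.08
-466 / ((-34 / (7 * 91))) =148421 / 17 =8730.65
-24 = -24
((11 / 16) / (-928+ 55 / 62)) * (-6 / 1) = 0.00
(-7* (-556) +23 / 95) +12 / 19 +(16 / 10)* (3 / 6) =369899 / 95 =3893.67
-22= -22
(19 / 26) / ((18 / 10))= 95 / 234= 0.41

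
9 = 9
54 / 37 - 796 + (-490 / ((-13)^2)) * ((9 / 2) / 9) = -4977327 / 6253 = -795.99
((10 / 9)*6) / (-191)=-20 / 573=-0.03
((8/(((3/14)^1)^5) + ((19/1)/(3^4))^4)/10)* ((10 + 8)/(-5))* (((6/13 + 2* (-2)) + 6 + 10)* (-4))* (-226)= -275608408556752/3838185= -71806963.07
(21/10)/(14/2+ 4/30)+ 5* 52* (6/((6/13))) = 723383/214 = 3380.29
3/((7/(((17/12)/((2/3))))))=51/56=0.91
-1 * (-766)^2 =-586756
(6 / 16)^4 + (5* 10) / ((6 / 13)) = 1331443 / 12288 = 108.35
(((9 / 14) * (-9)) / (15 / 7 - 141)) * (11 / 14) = 11 / 336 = 0.03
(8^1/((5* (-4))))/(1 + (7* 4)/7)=-2/25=-0.08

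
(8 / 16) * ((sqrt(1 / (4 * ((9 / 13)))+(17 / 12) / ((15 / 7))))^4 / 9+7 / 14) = 22457 / 72900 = 0.31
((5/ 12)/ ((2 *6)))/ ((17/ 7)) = 0.01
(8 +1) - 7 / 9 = 74 / 9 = 8.22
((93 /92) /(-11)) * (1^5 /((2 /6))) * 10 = -1395 /506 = -2.76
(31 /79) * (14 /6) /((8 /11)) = 2387 /1896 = 1.26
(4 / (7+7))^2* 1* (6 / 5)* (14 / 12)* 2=8 / 35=0.23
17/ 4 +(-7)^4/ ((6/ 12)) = 19225/ 4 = 4806.25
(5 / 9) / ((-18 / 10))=-25 / 81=-0.31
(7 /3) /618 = 7 /1854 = 0.00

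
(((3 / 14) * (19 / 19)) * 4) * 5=30 / 7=4.29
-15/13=-1.15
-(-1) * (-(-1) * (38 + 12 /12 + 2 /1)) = 41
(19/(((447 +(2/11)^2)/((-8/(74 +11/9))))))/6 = -27588/36619607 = -0.00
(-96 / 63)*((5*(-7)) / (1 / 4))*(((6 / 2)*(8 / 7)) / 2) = 2560 / 7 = 365.71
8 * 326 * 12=31296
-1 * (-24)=24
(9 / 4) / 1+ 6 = 33 / 4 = 8.25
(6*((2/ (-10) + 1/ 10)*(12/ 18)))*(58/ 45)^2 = -6728/ 10125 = -0.66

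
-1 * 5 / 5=-1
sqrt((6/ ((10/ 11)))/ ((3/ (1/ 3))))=sqrt(165)/ 15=0.86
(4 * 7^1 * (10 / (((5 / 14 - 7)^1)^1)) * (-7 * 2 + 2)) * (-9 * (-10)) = 1411200 / 31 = 45522.58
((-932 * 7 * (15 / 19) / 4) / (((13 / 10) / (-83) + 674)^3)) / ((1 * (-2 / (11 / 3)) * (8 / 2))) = 6411519104375 / 3326115227074050717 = 0.00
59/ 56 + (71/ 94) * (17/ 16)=19541/ 10528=1.86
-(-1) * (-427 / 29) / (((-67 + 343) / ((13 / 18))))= -5551 / 144072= -0.04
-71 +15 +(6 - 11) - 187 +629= 381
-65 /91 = -5 /7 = -0.71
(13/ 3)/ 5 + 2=43/ 15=2.87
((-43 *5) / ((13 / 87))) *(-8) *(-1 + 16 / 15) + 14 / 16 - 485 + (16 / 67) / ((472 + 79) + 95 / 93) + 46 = 58891976365 / 178861592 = 329.26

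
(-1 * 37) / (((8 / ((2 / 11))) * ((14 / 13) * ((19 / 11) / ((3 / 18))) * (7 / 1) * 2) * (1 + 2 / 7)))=-481 / 114912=-0.00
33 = 33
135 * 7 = 945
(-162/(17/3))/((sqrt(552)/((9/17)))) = -729 * sqrt(138)/13294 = -0.64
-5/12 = -0.42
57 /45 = 19 /15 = 1.27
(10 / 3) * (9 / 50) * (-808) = -2424 / 5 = -484.80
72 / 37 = 1.95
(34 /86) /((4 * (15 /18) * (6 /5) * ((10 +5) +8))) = 17 /3956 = 0.00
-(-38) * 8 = 304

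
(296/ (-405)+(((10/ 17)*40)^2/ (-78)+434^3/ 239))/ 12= 31095351825908/ 1090976445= 28502.31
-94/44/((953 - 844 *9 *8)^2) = -47/78712352950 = -0.00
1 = 1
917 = 917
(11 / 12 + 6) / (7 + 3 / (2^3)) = 166 / 177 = 0.94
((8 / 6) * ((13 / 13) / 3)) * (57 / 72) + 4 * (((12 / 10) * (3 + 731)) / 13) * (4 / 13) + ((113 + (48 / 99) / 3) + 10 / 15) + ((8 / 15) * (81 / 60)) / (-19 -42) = 30243838607 / 153088650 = 197.56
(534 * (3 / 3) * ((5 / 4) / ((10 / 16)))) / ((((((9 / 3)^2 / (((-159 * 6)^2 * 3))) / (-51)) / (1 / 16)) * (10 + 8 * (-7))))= 1032754131 / 46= 22451176.76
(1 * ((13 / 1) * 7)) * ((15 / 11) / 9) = 455 / 33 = 13.79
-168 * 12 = -2016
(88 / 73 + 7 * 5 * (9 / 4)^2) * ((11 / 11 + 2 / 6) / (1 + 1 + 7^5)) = 208363 / 14724684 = 0.01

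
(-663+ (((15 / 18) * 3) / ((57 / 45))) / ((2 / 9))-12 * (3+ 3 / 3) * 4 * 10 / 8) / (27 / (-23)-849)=520973 / 495368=1.05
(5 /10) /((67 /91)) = 91 /134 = 0.68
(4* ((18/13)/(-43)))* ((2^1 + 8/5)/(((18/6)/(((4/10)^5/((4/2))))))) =-6912/8734375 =-0.00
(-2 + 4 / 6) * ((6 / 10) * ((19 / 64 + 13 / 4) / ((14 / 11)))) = -2497 / 1120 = -2.23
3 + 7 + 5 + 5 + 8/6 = 64/3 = 21.33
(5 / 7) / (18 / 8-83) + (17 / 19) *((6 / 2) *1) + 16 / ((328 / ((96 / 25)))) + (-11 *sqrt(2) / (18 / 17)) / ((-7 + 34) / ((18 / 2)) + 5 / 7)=6634337 / 2317525-1309 *sqrt(2) / 468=-1.09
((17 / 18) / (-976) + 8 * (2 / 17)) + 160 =160.94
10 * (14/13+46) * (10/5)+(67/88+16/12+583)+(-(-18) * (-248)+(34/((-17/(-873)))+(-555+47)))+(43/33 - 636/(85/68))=-12623261/5720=-2206.86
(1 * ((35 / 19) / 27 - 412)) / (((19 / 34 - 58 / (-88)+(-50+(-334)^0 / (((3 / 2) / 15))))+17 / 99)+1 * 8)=158068108 / 11745933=13.46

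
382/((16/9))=1719/8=214.88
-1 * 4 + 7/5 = -13/5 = -2.60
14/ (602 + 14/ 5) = 5/ 216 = 0.02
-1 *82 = -82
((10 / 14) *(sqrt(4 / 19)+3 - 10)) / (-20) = 1 / 4 - sqrt(19) / 266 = 0.23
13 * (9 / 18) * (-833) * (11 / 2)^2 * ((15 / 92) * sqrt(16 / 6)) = -6551545 * sqrt(6) / 368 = -43608.54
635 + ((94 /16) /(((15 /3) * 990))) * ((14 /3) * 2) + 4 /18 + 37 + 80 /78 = 259945277 /386100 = 673.26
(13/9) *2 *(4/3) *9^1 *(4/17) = 416/51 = 8.16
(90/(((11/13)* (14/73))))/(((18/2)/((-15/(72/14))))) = -179.73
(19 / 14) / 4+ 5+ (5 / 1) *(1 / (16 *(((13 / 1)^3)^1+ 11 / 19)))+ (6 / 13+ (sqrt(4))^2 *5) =1568539409 / 60793824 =25.80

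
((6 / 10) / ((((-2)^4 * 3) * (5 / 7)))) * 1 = 7 / 400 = 0.02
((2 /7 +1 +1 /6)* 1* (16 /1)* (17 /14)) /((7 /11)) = 45628 /1029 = 44.34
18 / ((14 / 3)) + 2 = 41 / 7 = 5.86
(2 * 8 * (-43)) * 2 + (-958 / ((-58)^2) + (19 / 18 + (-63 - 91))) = -11574736 / 7569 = -1529.23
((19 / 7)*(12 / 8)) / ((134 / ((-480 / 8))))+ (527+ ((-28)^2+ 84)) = 653400 / 469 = 1393.18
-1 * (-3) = 3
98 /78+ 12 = 517 /39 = 13.26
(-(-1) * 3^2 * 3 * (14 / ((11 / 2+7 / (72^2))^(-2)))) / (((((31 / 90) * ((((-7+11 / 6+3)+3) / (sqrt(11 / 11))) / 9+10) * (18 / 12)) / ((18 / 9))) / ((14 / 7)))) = 5693333527 / 648768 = 8775.61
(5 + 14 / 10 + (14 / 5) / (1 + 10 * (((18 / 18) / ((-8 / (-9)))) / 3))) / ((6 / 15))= 332 / 19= 17.47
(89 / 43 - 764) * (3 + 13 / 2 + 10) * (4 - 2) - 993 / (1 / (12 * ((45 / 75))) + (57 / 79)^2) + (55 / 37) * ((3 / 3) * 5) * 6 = -7349431855359 / 235736879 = -31176.42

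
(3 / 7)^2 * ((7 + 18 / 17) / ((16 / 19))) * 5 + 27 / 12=147123 / 13328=11.04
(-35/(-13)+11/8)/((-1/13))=-423/8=-52.88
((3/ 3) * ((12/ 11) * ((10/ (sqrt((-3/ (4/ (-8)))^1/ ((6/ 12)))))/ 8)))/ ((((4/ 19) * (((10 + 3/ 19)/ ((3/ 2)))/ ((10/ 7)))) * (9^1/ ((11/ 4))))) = 9025 * sqrt(3)/ 129696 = 0.12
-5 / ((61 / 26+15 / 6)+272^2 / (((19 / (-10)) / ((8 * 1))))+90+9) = 247 / 15383542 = 0.00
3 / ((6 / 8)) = 4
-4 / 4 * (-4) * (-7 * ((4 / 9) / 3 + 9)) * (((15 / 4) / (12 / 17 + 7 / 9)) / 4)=-146965 / 908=-161.86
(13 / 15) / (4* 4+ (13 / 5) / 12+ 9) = 52 / 1513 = 0.03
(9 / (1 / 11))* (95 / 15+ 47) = 5280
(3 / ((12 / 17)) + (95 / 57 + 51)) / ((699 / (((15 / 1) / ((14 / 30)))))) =17075 / 6524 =2.62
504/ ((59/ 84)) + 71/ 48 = 2036317/ 2832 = 719.04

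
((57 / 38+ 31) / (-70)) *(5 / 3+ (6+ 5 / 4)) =-1391 / 336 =-4.14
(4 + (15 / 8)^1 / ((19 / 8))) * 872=4176.42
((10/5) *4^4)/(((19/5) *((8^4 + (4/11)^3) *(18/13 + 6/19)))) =34606/1788885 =0.02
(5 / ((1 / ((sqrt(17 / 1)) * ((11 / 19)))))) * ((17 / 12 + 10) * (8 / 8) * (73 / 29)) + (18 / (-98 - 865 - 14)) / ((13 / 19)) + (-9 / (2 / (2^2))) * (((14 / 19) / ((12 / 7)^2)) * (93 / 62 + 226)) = -1982233549 / 1930552 + 550055 * sqrt(17) / 6612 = -683.77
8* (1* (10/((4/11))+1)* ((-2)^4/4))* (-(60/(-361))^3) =10368000/2476099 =4.19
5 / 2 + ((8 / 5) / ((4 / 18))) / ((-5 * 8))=58 / 25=2.32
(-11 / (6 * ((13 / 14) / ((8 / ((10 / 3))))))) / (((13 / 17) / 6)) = -37.18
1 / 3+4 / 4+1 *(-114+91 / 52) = -110.92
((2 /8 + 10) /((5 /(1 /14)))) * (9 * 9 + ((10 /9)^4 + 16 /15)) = 112430077 /9185400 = 12.24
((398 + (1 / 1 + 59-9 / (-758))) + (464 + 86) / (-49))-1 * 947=-18578897 / 37142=-500.21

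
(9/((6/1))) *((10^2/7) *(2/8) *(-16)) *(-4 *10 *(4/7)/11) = 178.11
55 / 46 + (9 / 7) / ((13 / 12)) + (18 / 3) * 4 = 110437 / 4186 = 26.38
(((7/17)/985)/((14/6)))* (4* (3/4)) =9/16745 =0.00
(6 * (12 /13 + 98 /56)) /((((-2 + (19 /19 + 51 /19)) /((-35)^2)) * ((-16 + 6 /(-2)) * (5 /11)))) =-1123815 /832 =-1350.74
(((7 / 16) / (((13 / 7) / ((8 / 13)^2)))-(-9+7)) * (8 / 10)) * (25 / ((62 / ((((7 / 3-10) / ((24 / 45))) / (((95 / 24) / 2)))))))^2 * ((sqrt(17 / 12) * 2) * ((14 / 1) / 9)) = 5665590000 * sqrt(51) / 762185437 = 53.08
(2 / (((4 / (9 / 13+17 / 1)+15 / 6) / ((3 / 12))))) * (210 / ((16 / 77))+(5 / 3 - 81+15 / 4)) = 2580715 / 15048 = 171.50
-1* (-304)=304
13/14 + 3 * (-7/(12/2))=-18/7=-2.57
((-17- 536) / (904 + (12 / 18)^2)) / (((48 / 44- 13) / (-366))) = -910791 / 48470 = -18.79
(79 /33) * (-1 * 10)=-790 /33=-23.94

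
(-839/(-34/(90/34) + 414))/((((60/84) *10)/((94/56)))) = -354897/722080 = -0.49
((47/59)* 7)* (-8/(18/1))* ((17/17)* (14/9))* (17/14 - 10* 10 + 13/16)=3610117/9558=377.71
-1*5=-5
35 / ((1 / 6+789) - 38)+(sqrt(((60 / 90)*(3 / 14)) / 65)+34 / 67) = sqrt(455) / 455+167308 / 301969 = 0.60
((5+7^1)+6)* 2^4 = 288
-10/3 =-3.33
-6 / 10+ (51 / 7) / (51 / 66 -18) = -13569 / 13265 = -1.02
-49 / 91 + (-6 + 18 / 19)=-1381 / 247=-5.59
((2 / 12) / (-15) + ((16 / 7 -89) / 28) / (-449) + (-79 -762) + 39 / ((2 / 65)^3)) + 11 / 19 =201344838178039 / 150486840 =1337956.45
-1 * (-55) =55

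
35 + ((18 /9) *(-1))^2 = 39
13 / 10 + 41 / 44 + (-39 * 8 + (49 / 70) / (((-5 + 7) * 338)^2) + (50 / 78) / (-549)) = -5129182045969 / 16558068384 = -309.77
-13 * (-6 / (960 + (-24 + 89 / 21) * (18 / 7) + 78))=637 / 8062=0.08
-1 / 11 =-0.09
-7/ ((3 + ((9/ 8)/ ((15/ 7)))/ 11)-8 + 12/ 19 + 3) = 58520/ 11041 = 5.30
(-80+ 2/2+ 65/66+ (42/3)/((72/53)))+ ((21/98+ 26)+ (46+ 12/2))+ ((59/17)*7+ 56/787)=1293207977/37086588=34.87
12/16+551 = 2207/4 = 551.75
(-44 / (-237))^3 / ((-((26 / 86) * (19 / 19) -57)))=1831456 / 16227392607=0.00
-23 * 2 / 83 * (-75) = 3450 / 83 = 41.57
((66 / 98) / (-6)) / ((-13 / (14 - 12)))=11 / 637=0.02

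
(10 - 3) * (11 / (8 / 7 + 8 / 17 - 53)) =-9163 / 6115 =-1.50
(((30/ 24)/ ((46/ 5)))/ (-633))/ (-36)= 25/ 4192992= 0.00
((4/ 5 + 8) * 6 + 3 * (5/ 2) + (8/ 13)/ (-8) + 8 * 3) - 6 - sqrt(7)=10169/ 130 - sqrt(7)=75.58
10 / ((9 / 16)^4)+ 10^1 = 720970 / 6561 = 109.89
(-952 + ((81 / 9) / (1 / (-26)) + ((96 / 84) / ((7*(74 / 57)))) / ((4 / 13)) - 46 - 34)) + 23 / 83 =-190403212 / 150479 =-1265.31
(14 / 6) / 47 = 7 / 141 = 0.05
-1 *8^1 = -8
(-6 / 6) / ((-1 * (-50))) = -1 / 50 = -0.02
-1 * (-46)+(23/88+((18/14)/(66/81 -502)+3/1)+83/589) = 60634869745/1227433592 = 49.40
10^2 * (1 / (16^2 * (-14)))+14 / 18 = 6047 / 8064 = 0.75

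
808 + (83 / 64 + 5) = 52115 / 64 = 814.30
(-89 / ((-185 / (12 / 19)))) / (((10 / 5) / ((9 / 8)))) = 2403 / 14060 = 0.17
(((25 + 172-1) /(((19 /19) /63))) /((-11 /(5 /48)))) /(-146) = 5145 /6424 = 0.80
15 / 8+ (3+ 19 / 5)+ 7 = 627 / 40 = 15.68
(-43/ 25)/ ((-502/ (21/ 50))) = 903/ 627500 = 0.00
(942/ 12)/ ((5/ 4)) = 314/ 5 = 62.80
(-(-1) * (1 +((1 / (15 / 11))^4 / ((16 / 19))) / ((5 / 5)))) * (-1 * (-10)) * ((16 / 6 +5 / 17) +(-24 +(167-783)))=-35353847531 / 4131000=-8558.18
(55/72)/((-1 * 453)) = -55/32616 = -0.00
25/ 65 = 5/ 13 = 0.38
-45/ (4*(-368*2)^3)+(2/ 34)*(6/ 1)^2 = 2.12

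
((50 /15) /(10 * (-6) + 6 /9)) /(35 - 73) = 5 /3382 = 0.00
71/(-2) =-71/2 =-35.50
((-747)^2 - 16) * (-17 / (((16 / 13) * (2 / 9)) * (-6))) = 369949359 / 64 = 5780458.73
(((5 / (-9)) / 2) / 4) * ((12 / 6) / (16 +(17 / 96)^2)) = -256 / 29549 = -0.01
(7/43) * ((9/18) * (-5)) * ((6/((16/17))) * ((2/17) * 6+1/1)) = -3045/688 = -4.43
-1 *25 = -25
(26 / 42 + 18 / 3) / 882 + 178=3297055 / 18522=178.01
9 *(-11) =-99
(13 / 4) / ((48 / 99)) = 429 / 64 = 6.70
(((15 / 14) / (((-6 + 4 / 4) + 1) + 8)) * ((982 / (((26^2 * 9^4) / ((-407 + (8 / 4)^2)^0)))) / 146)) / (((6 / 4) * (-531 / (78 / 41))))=-2455 / 2530354678488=-0.00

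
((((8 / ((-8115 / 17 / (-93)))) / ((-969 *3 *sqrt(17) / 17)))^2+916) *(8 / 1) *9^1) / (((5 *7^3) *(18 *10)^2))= 0.00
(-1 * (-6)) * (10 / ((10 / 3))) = 18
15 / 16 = 0.94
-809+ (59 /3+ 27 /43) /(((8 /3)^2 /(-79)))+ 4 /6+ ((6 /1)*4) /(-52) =-55502255 /53664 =-1034.25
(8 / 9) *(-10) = -80 / 9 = -8.89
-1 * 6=-6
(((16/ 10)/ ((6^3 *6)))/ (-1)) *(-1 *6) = 1/ 135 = 0.01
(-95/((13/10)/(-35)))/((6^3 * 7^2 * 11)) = 2375/108108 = 0.02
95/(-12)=-95/12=-7.92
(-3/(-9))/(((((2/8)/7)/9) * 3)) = 28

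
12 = 12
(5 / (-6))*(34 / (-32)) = 85 / 96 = 0.89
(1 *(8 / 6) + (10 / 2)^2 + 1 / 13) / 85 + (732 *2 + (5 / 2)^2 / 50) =7767367 / 5304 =1464.44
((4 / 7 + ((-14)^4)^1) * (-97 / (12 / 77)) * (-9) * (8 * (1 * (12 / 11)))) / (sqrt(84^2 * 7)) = 156509112 * sqrt(7) / 49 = 8450697.72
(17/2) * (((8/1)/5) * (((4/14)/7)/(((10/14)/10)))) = 272/35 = 7.77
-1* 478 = -478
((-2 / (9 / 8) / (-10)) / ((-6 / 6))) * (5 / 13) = -8 / 117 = -0.07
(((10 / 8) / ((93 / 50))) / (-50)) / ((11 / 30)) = -25 / 682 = -0.04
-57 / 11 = -5.18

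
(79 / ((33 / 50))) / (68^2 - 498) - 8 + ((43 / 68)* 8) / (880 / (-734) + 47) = -16990795147 / 2161530943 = -7.86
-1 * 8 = -8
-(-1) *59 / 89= 59 / 89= 0.66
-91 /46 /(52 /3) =-21 /184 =-0.11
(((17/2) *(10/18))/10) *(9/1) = 17/4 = 4.25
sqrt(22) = 4.69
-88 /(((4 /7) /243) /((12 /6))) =-74844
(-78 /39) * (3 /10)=-3 /5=-0.60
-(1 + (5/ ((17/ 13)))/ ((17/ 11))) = -1004/ 289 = -3.47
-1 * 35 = -35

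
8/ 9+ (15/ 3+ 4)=9.89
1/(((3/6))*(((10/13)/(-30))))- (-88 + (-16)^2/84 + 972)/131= -84.77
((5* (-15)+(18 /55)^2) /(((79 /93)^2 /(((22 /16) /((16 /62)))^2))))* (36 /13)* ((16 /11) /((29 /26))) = -16947193091751 /1592703200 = -10640.52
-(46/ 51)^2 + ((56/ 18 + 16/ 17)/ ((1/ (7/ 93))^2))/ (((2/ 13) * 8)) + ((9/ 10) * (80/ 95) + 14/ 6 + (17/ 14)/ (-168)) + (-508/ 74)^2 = 3656375376596153/ 73992494958480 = 49.42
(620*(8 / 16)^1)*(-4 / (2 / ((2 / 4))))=-310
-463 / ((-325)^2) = -463 / 105625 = -0.00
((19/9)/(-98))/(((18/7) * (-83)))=0.00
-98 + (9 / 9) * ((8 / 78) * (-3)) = -1278 / 13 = -98.31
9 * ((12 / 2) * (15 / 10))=81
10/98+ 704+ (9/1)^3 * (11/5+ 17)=3601721/245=14700.90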